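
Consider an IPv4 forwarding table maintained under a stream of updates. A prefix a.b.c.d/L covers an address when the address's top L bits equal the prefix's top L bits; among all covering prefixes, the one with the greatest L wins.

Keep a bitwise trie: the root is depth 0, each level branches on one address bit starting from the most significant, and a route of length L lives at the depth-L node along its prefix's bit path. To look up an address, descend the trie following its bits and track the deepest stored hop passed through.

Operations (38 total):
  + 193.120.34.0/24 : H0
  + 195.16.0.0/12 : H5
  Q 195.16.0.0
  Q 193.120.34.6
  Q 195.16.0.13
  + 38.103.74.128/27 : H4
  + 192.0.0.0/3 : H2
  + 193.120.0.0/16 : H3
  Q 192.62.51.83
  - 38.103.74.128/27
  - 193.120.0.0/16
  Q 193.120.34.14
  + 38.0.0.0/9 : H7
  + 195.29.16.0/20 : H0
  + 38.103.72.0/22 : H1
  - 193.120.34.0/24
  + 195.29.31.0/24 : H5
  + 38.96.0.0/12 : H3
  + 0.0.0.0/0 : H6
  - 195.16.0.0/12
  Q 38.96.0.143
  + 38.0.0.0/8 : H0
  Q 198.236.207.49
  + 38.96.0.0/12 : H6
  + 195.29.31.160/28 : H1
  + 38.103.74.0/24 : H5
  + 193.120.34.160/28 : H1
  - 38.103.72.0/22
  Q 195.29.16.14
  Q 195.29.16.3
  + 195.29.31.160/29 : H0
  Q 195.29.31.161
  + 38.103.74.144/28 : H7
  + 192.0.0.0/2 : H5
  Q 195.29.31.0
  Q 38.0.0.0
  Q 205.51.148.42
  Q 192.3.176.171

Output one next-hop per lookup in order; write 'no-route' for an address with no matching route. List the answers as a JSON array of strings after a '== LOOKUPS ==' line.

Process each operation:
  add 193.120.34.0/24 -> H0 at depth 24
  add 195.16.0.0/12 -> H5 at depth 12
  Q 195.16.0.0: descend 110000110001 ; hops seen [H5] ; pick H5
  Q 193.120.34.6: descend 110000010111100000100010 ; hops seen [H0] ; pick H0
  Q 195.16.0.13: descend 110000110001 ; hops seen [H5] ; pick H5
  add 38.103.74.128/27 -> H4 at depth 27
  add 192.0.0.0/3 -> H2 at depth 3
  add 193.120.0.0/16 -> H3 at depth 16
  Q 192.62.51.83: descend 1100000 ; hops seen [H2] ; pick H2
  del 38.103.74.128/27 (clear depth 27)
  del 193.120.0.0/16 (clear depth 16)
  Q 193.120.34.14: descend 110000010111100000100010 ; hops seen [H2,H0] ; pick H0
  add 38.0.0.0/9 -> H7 at depth 9
  add 195.29.16.0/20 -> H0 at depth 20
  add 38.103.72.0/22 -> H1 at depth 22
  del 193.120.34.0/24 (clear depth 24)
  add 195.29.31.0/24 -> H5 at depth 24
  add 38.96.0.0/12 -> H3 at depth 12
  add 0.0.0.0/0 -> H6 at depth 0
  del 195.16.0.0/12 (clear depth 12)
  Q 38.96.0.143: descend 0010011001100 ; hops seen [H6,H7,H3] ; pick H3
  add 38.0.0.0/8 -> H0 at depth 8
  Q 198.236.207.49: descend 11000 ; hops seen [H6,H2] ; pick H2
  add 38.96.0.0/12 -> H6 at depth 12
  add 195.29.31.160/28 -> H1 at depth 28
  add 38.103.74.0/24 -> H5 at depth 24
  add 193.120.34.160/28 -> H1 at depth 28
  del 38.103.72.0/22 (clear depth 22)
  Q 195.29.16.14: descend 11000011000111010001 ; hops seen [H6,H2,H0] ; pick H0
  Q 195.29.16.3: descend 11000011000111010001 ; hops seen [H6,H2,H0] ; pick H0
  add 195.29.31.160/29 -> H0 at depth 29
  Q 195.29.31.161: descend 11000011000111010001111110100 ; hops seen [H6,H2,H0,H5,H1,H0] ; pick H0
  add 38.103.74.144/28 -> H7 at depth 28
  add 192.0.0.0/2 -> H5 at depth 2
  Q 195.29.31.0: descend 110000110001110100011111 ; hops seen [H6,H5,H2,H0,H5] ; pick H5
  Q 38.0.0.0: descend 001001100 ; hops seen [H6,H0,H7] ; pick H7
  Q 205.51.148.42: descend 1100 ; hops seen [H6,H5,H2] ; pick H2
  Q 192.3.176.171: descend 1100000 ; hops seen [H6,H5,H2] ; pick H2

== LOOKUPS ==
["H5","H0","H5","H2","H0","H3","H2","H0","H0","H0","H5","H7","H2","H2"]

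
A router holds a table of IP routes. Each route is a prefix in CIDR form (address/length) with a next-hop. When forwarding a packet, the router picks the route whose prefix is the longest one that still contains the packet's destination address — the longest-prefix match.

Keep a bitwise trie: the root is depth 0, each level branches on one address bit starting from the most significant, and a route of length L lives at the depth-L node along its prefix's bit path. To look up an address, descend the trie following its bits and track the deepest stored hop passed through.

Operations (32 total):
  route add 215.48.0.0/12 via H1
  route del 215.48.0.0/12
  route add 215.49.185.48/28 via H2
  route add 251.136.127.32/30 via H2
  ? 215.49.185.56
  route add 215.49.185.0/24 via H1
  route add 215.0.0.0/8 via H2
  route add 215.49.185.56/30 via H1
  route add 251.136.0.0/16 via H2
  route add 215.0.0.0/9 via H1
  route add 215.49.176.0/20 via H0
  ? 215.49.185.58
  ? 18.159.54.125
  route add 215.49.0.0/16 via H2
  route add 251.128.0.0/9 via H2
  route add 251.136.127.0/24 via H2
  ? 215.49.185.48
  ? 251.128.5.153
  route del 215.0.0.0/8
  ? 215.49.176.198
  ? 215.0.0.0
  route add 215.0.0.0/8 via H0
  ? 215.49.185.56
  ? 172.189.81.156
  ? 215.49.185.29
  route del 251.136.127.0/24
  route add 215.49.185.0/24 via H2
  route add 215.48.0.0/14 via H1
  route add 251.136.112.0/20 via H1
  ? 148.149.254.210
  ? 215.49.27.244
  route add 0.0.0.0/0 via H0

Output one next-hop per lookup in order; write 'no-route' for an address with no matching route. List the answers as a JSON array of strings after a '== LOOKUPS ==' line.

Process each operation:
  + 215.48.0.0/12 (H1) depth=12
  del 215.48.0.0/12 (clear depth 12)
  + 215.49.185.48/28 (H2) depth=28
  + 251.136.127.32/30 (H2) depth=30
  ? 215.49.185.56  path d0:-→d1:-→d2:-→d3:-→d4:-→d5:-→d6:-→d7:-→d8:-→d9:-→d10:-→d11:-→d12:-→d13:-→d14:-→d15:-→d16:-→d17:-→d18:-→d19:-→d20:-→d21:-→d22:-→d23:-→d24:-→d25:-→d26:-→d27:-→d28:H2  best=H2
  + 215.49.185.0/24 (H1) depth=24
  + 215.0.0.0/8 (H2) depth=8
  + 215.49.185.56/30 (H1) depth=30
  + 251.136.0.0/16 (H2) depth=16
  + 215.0.0.0/9 (H1) depth=9
  + 215.49.176.0/20 (H0) depth=20
  ? 215.49.185.58  path d0:-→d1:-→d2:-→d3:-→d4:-→d5:-→d6:-→d7:-→d8:H2→d9:H1→d10:-→d11:-→d12:-→d13:-→d14:-→d15:-→d16:-→d17:-→d18:-→d19:-→d20:H0→d21:-→d22:-→d23:-→d24:H1→d25:-→d26:-→d27:-→d28:H2→d29:-→d30:H1  best=H1
  ? 18.159.54.125  path d0:-  best=no-route
  + 215.49.0.0/16 (H2) depth=16
  + 251.128.0.0/9 (H2) depth=9
  + 251.136.127.0/24 (H2) depth=24
  ? 215.49.185.48  path d0:-→d1:-→d2:-→d3:-→d4:-→d5:-→d6:-→d7:-→d8:H2→d9:H1→d10:-→d11:-→d12:-→d13:-→d14:-→d15:-→d16:H2→d17:-→d18:-→d19:-→d20:H0→d21:-→d22:-→d23:-→d24:H1→d25:-→d26:-→d27:-→d28:H2  best=H2
  ? 251.128.5.153  path d0:-→d1:-→d2:-→d3:-→d4:-→d5:-→d6:-→d7:-→d8:-→d9:H2→d10:-→d11:-→d12:-  best=H2
  del 215.0.0.0/8 (clear depth 8)
  ? 215.49.176.198  path d0:-→d1:-→d2:-→d3:-→d4:-→d5:-→d6:-→d7:-→d8:-→d9:H1→d10:-→d11:-→d12:-→d13:-→d14:-→d15:-→d16:H2→d17:-→d18:-→d19:-→d20:H0  best=H0
  ? 215.0.0.0  path d0:-→d1:-→d2:-→d3:-→d4:-→d5:-→d6:-→d7:-→d8:-→d9:H1→d10:-  best=H1
  + 215.0.0.0/8 (H0) depth=8
  ? 215.49.185.56  path d0:-→d1:-→d2:-→d3:-→d4:-→d5:-→d6:-→d7:-→d8:H0→d9:H1→d10:-→d11:-→d12:-→d13:-→d14:-→d15:-→d16:H2→d17:-→d18:-→d19:-→d20:H0→d21:-→d22:-→d23:-→d24:H1→d25:-→d26:-→d27:-→d28:H2→d29:-→d30:H1  best=H1
  ? 172.189.81.156  path d0:-→d1:-  best=no-route
  ? 215.49.185.29  path d0:-→d1:-→d2:-→d3:-→d4:-→d5:-→d6:-→d7:-→d8:H0→d9:H1→d10:-→d11:-→d12:-→d13:-→d14:-→d15:-→d16:H2→d17:-→d18:-→d19:-→d20:H0→d21:-→d22:-→d23:-→d24:H1→d25:-→d26:-  best=H1
  del 251.136.127.0/24 (clear depth 24)
  + 215.49.185.0/24 (H2) depth=24
  + 215.48.0.0/14 (H1) depth=14
  + 251.136.112.0/20 (H1) depth=20
  ? 148.149.254.210  path d0:-→d1:-  best=no-route
  ? 215.49.27.244  path d0:-→d1:-→d2:-→d3:-→d4:-→d5:-→d6:-→d7:-→d8:H0→d9:H1→d10:-→d11:-→d12:-→d13:-→d14:H1→d15:-→d16:H2  best=H2
  + 0.0.0.0/0 (H0) depth=0

== LOOKUPS ==
["H2","H1","no-route","H2","H2","H0","H1","H1","no-route","H1","no-route","H2"]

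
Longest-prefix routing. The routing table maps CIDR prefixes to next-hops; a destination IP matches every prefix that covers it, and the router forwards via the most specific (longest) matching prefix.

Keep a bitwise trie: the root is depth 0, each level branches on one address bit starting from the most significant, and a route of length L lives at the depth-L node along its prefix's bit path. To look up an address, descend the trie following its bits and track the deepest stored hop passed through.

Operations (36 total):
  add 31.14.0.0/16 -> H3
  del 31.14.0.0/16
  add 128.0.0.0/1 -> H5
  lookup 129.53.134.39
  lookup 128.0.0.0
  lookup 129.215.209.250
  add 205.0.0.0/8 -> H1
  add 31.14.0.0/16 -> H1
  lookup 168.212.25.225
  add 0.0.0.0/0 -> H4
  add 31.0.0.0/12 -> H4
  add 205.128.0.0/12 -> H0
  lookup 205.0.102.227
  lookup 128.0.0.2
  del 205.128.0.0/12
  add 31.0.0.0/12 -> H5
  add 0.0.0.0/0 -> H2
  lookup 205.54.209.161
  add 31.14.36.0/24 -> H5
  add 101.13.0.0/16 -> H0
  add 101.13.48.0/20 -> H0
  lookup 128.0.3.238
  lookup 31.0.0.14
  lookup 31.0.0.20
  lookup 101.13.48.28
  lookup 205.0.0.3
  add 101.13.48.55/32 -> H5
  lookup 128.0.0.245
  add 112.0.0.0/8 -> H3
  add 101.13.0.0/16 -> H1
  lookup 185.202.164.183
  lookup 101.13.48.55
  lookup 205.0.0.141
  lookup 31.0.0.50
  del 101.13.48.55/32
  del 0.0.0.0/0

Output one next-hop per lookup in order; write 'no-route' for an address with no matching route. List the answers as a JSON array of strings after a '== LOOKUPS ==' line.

Trace:
  add 31.14.0.0/16 -> H3 at depth 16
  del 31.14.0.0/16 (clear depth 16)
  add 128.0.0.0/1 -> H5 at depth 1
  lookup 129.53.134.39: bits 1 walk d0:-→d1:H5 -> H5
  lookup 128.0.0.0: bits 1 walk d0:-→d1:H5 -> H5
  lookup 129.215.209.250: bits 1 walk d0:-→d1:H5 -> H5
  add 205.0.0.0/8 -> H1 at depth 8
  add 31.14.0.0/16 -> H1 at depth 16
  lookup 168.212.25.225: bits 1 walk d0:-→d1:H5 -> H5
  add 0.0.0.0/0 -> H4 at depth 0
  add 31.0.0.0/12 -> H4 at depth 12
  add 205.128.0.0/12 -> H0 at depth 12
  lookup 205.0.102.227: bits 11001101 walk d0:H4→d1:H5→d2:-→d3:-→d4:-→d5:-→d6:-→d7:-→d8:H1 -> H1
  lookup 128.0.0.2: bits 1 walk d0:H4→d1:H5 -> H5
  del 205.128.0.0/12 (clear depth 12)
  add 31.0.0.0/12 -> H5 at depth 12
  add 0.0.0.0/0 -> H2 at depth 0
  lookup 205.54.209.161: bits 11001101 walk d0:H2→d1:H5→d2:-→d3:-→d4:-→d5:-→d6:-→d7:-→d8:H1 -> H1
  add 31.14.36.0/24 -> H5 at depth 24
  add 101.13.0.0/16 -> H0 at depth 16
  add 101.13.48.0/20 -> H0 at depth 20
  lookup 128.0.3.238: bits 1 walk d0:H2→d1:H5 -> H5
  lookup 31.0.0.14: bits 000111110000 walk d0:H2→d1:-→d2:-→d3:-→d4:-→d5:-→d6:-→d7:-→d8:-→d9:-→d10:-→d11:-→d12:H5 -> H5
  lookup 31.0.0.20: bits 000111110000 walk d0:H2→d1:-→d2:-→d3:-→d4:-→d5:-→d6:-→d7:-→d8:-→d9:-→d10:-→d11:-→d12:H5 -> H5
  lookup 101.13.48.28: bits 01100101000011010011 walk d0:H2→d1:-→d2:-→d3:-→d4:-→d5:-→d6:-→d7:-→d8:-→d9:-→d10:-→d11:-→d12:-→d13:-→d14:-→d15:-→d16:H0→d17:-→d18:-→d19:-→d20:H0 -> H0
  lookup 205.0.0.3: bits 11001101 walk d0:H2→d1:H5→d2:-→d3:-→d4:-→d5:-→d6:-→d7:-→d8:H1 -> H1
  add 101.13.48.55/32 -> H5 at depth 32
  lookup 128.0.0.245: bits 1 walk d0:H2→d1:H5 -> H5
  add 112.0.0.0/8 -> H3 at depth 8
  add 101.13.0.0/16 -> H1 at depth 16
  lookup 185.202.164.183: bits 1 walk d0:H2→d1:H5 -> H5
  lookup 101.13.48.55: bits 01100101000011010011000000110111 walk d0:H2→d1:-→d2:-→d3:-→d4:-→d5:-→d6:-→d7:-→d8:-→d9:-→d10:-→d11:-→d12:-→d13:-→d14:-→d15:-→d16:H1→d17:-→d18:-→d19:-→d20:H0→d21:-→d22:-→d23:-→d24:-→d25:-→d26:-→d27:-→d28:-→d29:-→d30:-→d31:-→d32:H5 -> H5
  lookup 205.0.0.141: bits 11001101 walk d0:H2→d1:H5→d2:-→d3:-→d4:-→d5:-→d6:-→d7:-→d8:H1 -> H1
  lookup 31.0.0.50: bits 000111110000 walk d0:H2→d1:-→d2:-→d3:-→d4:-→d5:-→d6:-→d7:-→d8:-→d9:-→d10:-→d11:-→d12:H5 -> H5
  del 101.13.48.55/32 (clear depth 32)
  del 0.0.0.0/0 (clear depth 0)

== LOOKUPS ==
["H5","H5","H5","H5","H1","H5","H1","H5","H5","H5","H0","H1","H5","H5","H5","H1","H5"]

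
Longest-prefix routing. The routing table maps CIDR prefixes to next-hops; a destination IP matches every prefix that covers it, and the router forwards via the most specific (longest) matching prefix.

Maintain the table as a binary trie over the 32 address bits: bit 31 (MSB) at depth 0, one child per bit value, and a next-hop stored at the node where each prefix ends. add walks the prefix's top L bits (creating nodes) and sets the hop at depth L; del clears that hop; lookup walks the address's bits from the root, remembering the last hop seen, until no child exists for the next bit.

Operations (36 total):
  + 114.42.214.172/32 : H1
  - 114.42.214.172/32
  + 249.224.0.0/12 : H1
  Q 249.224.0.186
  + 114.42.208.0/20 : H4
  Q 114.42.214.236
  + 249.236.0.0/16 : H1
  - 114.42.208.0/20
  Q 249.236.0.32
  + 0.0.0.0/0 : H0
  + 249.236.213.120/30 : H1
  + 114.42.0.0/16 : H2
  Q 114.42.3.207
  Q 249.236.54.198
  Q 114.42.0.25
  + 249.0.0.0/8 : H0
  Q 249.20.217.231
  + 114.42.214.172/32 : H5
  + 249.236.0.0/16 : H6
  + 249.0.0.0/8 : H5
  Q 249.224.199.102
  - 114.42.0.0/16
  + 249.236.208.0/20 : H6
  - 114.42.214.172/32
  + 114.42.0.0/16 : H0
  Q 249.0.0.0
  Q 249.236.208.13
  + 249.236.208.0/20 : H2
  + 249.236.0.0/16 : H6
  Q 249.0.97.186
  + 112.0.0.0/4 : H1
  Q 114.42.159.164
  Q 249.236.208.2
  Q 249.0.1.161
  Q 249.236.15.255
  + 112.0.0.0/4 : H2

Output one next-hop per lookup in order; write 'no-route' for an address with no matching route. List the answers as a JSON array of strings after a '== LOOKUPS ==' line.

Process each operation:
  + 114.42.214.172/32 (H1) depth=32
  - 114.42.214.172/32 clear@32
  + 249.224.0.0/12 (H1) depth=12
  ? 249.224.0.186  path d0:-→d1:-→d2:-→d3:-→d4:-→d5:-→d6:-→d7:-→d8:-→d9:-→d10:-→d11:-→d12:H1  best=H1
  + 114.42.208.0/20 (H4) depth=20
  ? 114.42.214.236  path d0:-→d1:-→d2:-→d3:-→d4:-→d5:-→d6:-→d7:-→d8:-→d9:-→d10:-→d11:-→d12:-→d13:-→d14:-→d15:-→d16:-→d17:-→d18:-→d19:-→d20:H4→d21:-→d22:-→d23:-→d24:-→d25:-  best=H4
  + 249.236.0.0/16 (H1) depth=16
  - 114.42.208.0/20 clear@20
  ? 249.236.0.32  path d0:-→d1:-→d2:-→d3:-→d4:-→d5:-→d6:-→d7:-→d8:-→d9:-→d10:-→d11:-→d12:H1→d13:-→d14:-→d15:-→d16:H1  best=H1
  + 0.0.0.0/0 (H0) depth=0
  + 249.236.213.120/30 (H1) depth=30
  + 114.42.0.0/16 (H2) depth=16
  ? 114.42.3.207  path d0:H0→d1:-→d2:-→d3:-→d4:-→d5:-→d6:-→d7:-→d8:-→d9:-→d10:-→d11:-→d12:-→d13:-→d14:-→d15:-→d16:H2  best=H2
  ? 249.236.54.198  path d0:H0→d1:-→d2:-→d3:-→d4:-→d5:-→d6:-→d7:-→d8:-→d9:-→d10:-→d11:-→d12:H1→d13:-→d14:-→d15:-→d16:H1  best=H1
  ? 114.42.0.25  path d0:H0→d1:-→d2:-→d3:-→d4:-→d5:-→d6:-→d7:-→d8:-→d9:-→d10:-→d11:-→d12:-→d13:-→d14:-→d15:-→d16:H2  best=H2
  + 249.0.0.0/8 (H0) depth=8
  ? 249.20.217.231  path d0:H0→d1:-→d2:-→d3:-→d4:-→d5:-→d6:-→d7:-→d8:H0  best=H0
  + 114.42.214.172/32 (H5) depth=32
  + 249.236.0.0/16 (H6) depth=16
  + 249.0.0.0/8 (H5) depth=8
  ? 249.224.199.102  path d0:H0→d1:-→d2:-→d3:-→d4:-→d5:-→d6:-→d7:-→d8:H5→d9:-→d10:-→d11:-→d12:H1  best=H1
  - 114.42.0.0/16 clear@16
  + 249.236.208.0/20 (H6) depth=20
  - 114.42.214.172/32 clear@32
  + 114.42.0.0/16 (H0) depth=16
  ? 249.0.0.0  path d0:H0→d1:-→d2:-→d3:-→d4:-→d5:-→d6:-→d7:-→d8:H5  best=H5
  ? 249.236.208.13  path d0:H0→d1:-→d2:-→d3:-→d4:-→d5:-→d6:-→d7:-→d8:H5→d9:-→d10:-→d11:-→d12:H1→d13:-→d14:-→d15:-→d16:H6→d17:-→d18:-→d19:-→d20:H6→d21:-  best=H6
  + 249.236.208.0/20 (H2) depth=20
  + 249.236.0.0/16 (H6) depth=16
  ? 249.0.97.186  path d0:H0→d1:-→d2:-→d3:-→d4:-→d5:-→d6:-→d7:-→d8:H5  best=H5
  + 112.0.0.0/4 (H1) depth=4
  ? 114.42.159.164  path d0:H0→d1:-→d2:-→d3:-→d4:H1→d5:-→d6:-→d7:-→d8:-→d9:-→d10:-→d11:-→d12:-→d13:-→d14:-→d15:-→d16:H0→d17:-  best=H0
  ? 249.236.208.2  path d0:H0→d1:-→d2:-→d3:-→d4:-→d5:-→d6:-→d7:-→d8:H5→d9:-→d10:-→d11:-→d12:H1→d13:-→d14:-→d15:-→d16:H6→d17:-→d18:-→d19:-→d20:H2→d21:-  best=H2
  ? 249.0.1.161  path d0:H0→d1:-→d2:-→d3:-→d4:-→d5:-→d6:-→d7:-→d8:H5  best=H5
  ? 249.236.15.255  path d0:H0→d1:-→d2:-→d3:-→d4:-→d5:-→d6:-→d7:-→d8:H5→d9:-→d10:-→d11:-→d12:H1→d13:-→d14:-→d15:-→d16:H6  best=H6
  + 112.0.0.0/4 (H2) depth=4

== LOOKUPS ==
["H1","H4","H1","H2","H1","H2","H0","H1","H5","H6","H5","H0","H2","H5","H6"]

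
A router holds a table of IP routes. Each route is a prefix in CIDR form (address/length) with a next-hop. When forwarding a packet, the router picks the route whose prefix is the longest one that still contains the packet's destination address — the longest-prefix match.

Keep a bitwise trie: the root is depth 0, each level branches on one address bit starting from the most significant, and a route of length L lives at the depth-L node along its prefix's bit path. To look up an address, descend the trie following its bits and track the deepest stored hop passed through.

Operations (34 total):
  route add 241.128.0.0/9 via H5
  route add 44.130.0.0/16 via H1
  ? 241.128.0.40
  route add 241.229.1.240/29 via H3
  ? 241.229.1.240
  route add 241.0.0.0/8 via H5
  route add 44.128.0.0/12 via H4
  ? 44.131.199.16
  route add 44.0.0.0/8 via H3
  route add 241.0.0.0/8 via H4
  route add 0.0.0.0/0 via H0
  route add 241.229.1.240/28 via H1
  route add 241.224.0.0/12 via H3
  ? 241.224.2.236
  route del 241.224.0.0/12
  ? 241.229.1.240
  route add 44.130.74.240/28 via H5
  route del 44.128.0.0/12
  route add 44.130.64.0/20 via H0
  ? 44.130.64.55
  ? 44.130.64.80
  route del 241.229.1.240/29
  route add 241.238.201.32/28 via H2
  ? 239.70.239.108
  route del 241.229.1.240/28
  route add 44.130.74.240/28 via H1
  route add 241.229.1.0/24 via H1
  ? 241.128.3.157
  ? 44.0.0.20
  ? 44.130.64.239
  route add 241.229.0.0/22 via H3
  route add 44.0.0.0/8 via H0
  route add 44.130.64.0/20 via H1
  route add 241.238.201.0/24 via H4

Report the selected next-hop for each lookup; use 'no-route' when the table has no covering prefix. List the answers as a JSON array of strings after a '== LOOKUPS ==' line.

Process each operation:
  + 241.128.0.0/9 (H5) depth=9
  + 44.130.0.0/16 (H1) depth=16
  ? 241.128.0.40  path d0:-→d1:-→d2:-→d3:-→d4:-→d5:-→d6:-→d7:-→d8:-→d9:H5  best=H5
  + 241.229.1.240/29 (H3) depth=29
  ? 241.229.1.240  path d0:-→d1:-→d2:-→d3:-→d4:-→d5:-→d6:-→d7:-→d8:-→d9:H5→d10:-→d11:-→d12:-→d13:-→d14:-→d15:-→d16:-→d17:-→d18:-→d19:-→d20:-→d21:-→d22:-→d23:-→d24:-→d25:-→d26:-→d27:-→d28:-→d29:H3  best=H3
  + 241.0.0.0/8 (H5) depth=8
  + 44.128.0.0/12 (H4) depth=12
  ? 44.131.199.16  path d0:-→d1:-→d2:-→d3:-→d4:-→d5:-→d6:-→d7:-→d8:-→d9:-→d10:-→d11:-→d12:H4→d13:-→d14:-→d15:-  best=H4
  + 44.0.0.0/8 (H3) depth=8
  + 241.0.0.0/8 (H4) depth=8
  + 0.0.0.0/0 (H0) depth=0
  + 241.229.1.240/28 (H1) depth=28
  + 241.224.0.0/12 (H3) depth=12
  ? 241.224.2.236  path d0:H0→d1:-→d2:-→d3:-→d4:-→d5:-→d6:-→d7:-→d8:H4→d9:H5→d10:-→d11:-→d12:H3→d13:-  best=H3
  - 241.224.0.0/12 clear@12
  ? 241.229.1.240  path d0:H0→d1:-→d2:-→d3:-→d4:-→d5:-→d6:-→d7:-→d8:H4→d9:H5→d10:-→d11:-→d12:-→d13:-→d14:-→d15:-→d16:-→d17:-→d18:-→d19:-→d20:-→d21:-→d22:-→d23:-→d24:-→d25:-→d26:-→d27:-→d28:H1→d29:H3  best=H3
  + 44.130.74.240/28 (H5) depth=28
  - 44.128.0.0/12 clear@12
  + 44.130.64.0/20 (H0) depth=20
  ? 44.130.64.55  path d0:H0→d1:-→d2:-→d3:-→d4:-→d5:-→d6:-→d7:-→d8:H3→d9:-→d10:-→d11:-→d12:-→d13:-→d14:-→d15:-→d16:H1→d17:-→d18:-→d19:-→d20:H0  best=H0
  ? 44.130.64.80  path d0:H0→d1:-→d2:-→d3:-→d4:-→d5:-→d6:-→d7:-→d8:H3→d9:-→d10:-→d11:-→d12:-→d13:-→d14:-→d15:-→d16:H1→d17:-→d18:-→d19:-→d20:H0  best=H0
  - 241.229.1.240/29 clear@29
  + 241.238.201.32/28 (H2) depth=28
  ? 239.70.239.108  path d0:H0→d1:-→d2:-→d3:-  best=H0
  - 241.229.1.240/28 clear@28
  + 44.130.74.240/28 (H1) depth=28
  + 241.229.1.0/24 (H1) depth=24
  ? 241.128.3.157  path d0:H0→d1:-→d2:-→d3:-→d4:-→d5:-→d6:-→d7:-→d8:H4→d9:H5  best=H5
  ? 44.0.0.20  path d0:H0→d1:-→d2:-→d3:-→d4:-→d5:-→d6:-→d7:-→d8:H3  best=H3
  ? 44.130.64.239  path d0:H0→d1:-→d2:-→d3:-→d4:-→d5:-→d6:-→d7:-→d8:H3→d9:-→d10:-→d11:-→d12:-→d13:-→d14:-→d15:-→d16:H1→d17:-→d18:-→d19:-→d20:H0  best=H0
  + 241.229.0.0/22 (H3) depth=22
  + 44.0.0.0/8 (H0) depth=8
  + 44.130.64.0/20 (H1) depth=20
  + 241.238.201.0/24 (H4) depth=24

== LOOKUPS ==
["H5","H3","H4","H3","H3","H0","H0","H0","H5","H3","H0"]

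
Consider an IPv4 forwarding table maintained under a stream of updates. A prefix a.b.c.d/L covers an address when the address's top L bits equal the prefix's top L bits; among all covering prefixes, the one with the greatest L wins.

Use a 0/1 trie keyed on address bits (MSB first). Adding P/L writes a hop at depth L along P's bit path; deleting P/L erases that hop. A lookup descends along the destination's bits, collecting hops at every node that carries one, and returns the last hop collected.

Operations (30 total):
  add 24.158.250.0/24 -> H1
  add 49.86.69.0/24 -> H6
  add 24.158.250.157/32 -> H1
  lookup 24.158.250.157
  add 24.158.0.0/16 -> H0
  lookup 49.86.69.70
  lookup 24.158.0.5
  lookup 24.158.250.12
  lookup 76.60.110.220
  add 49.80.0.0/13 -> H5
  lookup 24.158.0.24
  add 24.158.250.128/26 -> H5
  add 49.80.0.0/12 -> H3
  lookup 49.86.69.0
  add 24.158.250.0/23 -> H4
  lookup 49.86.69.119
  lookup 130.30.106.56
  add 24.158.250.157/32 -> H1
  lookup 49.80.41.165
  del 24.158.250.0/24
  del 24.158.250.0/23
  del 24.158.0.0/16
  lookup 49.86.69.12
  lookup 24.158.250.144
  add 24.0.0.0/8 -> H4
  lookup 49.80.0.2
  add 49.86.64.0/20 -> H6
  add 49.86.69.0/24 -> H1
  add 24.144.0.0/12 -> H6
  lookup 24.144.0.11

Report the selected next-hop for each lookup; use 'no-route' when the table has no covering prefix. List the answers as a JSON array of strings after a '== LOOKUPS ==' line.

Trace:
  add 24.158.250.0/24 -> H1 at depth 24
  add 49.86.69.0/24 -> H6 at depth 24
  add 24.158.250.157/32 -> H1 at depth 32
  ? 24.158.250.157  path d0:-→d1:-→d2:-→d3:-→d4:-→d5:-→d6:-→d7:-→d8:-→d9:-→d10:-→d11:-→d12:-→d13:-→d14:-→d15:-→d16:-→d17:-→d18:-→d19:-→d20:-→d21:-→d22:-→d23:-→d24:H1→d25:-→d26:-→d27:-→d28:-→d29:-→d30:-→d31:-→d32:H1  best=H1
  add 24.158.0.0/16 -> H0 at depth 16
  ? 49.86.69.70  path d0:-→d1:-→d2:-→d3:-→d4:-→d5:-→d6:-→d7:-→d8:-→d9:-→d10:-→d11:-→d12:-→d13:-→d14:-→d15:-→d16:-→d17:-→d18:-→d19:-→d20:-→d21:-→d22:-→d23:-→d24:H6  best=H6
  ? 24.158.0.5  path d0:-→d1:-→d2:-→d3:-→d4:-→d5:-→d6:-→d7:-→d8:-→d9:-→d10:-→d11:-→d12:-→d13:-→d14:-→d15:-→d16:H0  best=H0
  ? 24.158.250.12  path d0:-→d1:-→d2:-→d3:-→d4:-→d5:-→d6:-→d7:-→d8:-→d9:-→d10:-→d11:-→d12:-→d13:-→d14:-→d15:-→d16:H0→d17:-→d18:-→d19:-→d20:-→d21:-→d22:-→d23:-→d24:H1  best=H1
  ? 76.60.110.220  path d0:-→d1:-  best=no-route
  add 49.80.0.0/13 -> H5 at depth 13
  ? 24.158.0.24  path d0:-→d1:-→d2:-→d3:-→d4:-→d5:-→d6:-→d7:-→d8:-→d9:-→d10:-→d11:-→d12:-→d13:-→d14:-→d15:-→d16:H0  best=H0
  add 24.158.250.128/26 -> H5 at depth 26
  add 49.80.0.0/12 -> H3 at depth 12
  ? 49.86.69.0  path d0:-→d1:-→d2:-→d3:-→d4:-→d5:-→d6:-→d7:-→d8:-→d9:-→d10:-→d11:-→d12:H3→d13:H5→d14:-→d15:-→d16:-→d17:-→d18:-→d19:-→d20:-→d21:-→d22:-→d23:-→d24:H6  best=H6
  add 24.158.250.0/23 -> H4 at depth 23
  ? 49.86.69.119  path d0:-→d1:-→d2:-→d3:-→d4:-→d5:-→d6:-→d7:-→d8:-→d9:-→d10:-→d11:-→d12:H3→d13:H5→d14:-→d15:-→d16:-→d17:-→d18:-→d19:-→d20:-→d21:-→d22:-→d23:-→d24:H6  best=H6
  ? 130.30.106.56  path d0:-  best=no-route
  add 24.158.250.157/32 -> H1 at depth 32
  ? 49.80.41.165  path d0:-→d1:-→d2:-→d3:-→d4:-→d5:-→d6:-→d7:-→d8:-→d9:-→d10:-→d11:-→d12:H3→d13:H5  best=H5
  del 24.158.250.0/24 (clear depth 24)
  del 24.158.250.0/23 (clear depth 23)
  del 24.158.0.0/16 (clear depth 16)
  ? 49.86.69.12  path d0:-→d1:-→d2:-→d3:-→d4:-→d5:-→d6:-→d7:-→d8:-→d9:-→d10:-→d11:-→d12:H3→d13:H5→d14:-→d15:-→d16:-→d17:-→d18:-→d19:-→d20:-→d21:-→d22:-→d23:-→d24:H6  best=H6
  ? 24.158.250.144  path d0:-→d1:-→d2:-→d3:-→d4:-→d5:-→d6:-→d7:-→d8:-→d9:-→d10:-→d11:-→d12:-→d13:-→d14:-→d15:-→d16:-→d17:-→d18:-→d19:-→d20:-→d21:-→d22:-→d23:-→d24:-→d25:-→d26:H5→d27:-→d28:-  best=H5
  add 24.0.0.0/8 -> H4 at depth 8
  ? 49.80.0.2  path d0:-→d1:-→d2:-→d3:-→d4:-→d5:-→d6:-→d7:-→d8:-→d9:-→d10:-→d11:-→d12:H3→d13:H5  best=H5
  add 49.86.64.0/20 -> H6 at depth 20
  add 49.86.69.0/24 -> H1 at depth 24
  add 24.144.0.0/12 -> H6 at depth 12
  ? 24.144.0.11  path d0:-→d1:-→d2:-→d3:-→d4:-→d5:-→d6:-→d7:-→d8:H4→d9:-→d10:-→d11:-→d12:H6  best=H6

== LOOKUPS ==
["H1","H6","H0","H1","no-route","H0","H6","H6","no-route","H5","H6","H5","H5","H6"]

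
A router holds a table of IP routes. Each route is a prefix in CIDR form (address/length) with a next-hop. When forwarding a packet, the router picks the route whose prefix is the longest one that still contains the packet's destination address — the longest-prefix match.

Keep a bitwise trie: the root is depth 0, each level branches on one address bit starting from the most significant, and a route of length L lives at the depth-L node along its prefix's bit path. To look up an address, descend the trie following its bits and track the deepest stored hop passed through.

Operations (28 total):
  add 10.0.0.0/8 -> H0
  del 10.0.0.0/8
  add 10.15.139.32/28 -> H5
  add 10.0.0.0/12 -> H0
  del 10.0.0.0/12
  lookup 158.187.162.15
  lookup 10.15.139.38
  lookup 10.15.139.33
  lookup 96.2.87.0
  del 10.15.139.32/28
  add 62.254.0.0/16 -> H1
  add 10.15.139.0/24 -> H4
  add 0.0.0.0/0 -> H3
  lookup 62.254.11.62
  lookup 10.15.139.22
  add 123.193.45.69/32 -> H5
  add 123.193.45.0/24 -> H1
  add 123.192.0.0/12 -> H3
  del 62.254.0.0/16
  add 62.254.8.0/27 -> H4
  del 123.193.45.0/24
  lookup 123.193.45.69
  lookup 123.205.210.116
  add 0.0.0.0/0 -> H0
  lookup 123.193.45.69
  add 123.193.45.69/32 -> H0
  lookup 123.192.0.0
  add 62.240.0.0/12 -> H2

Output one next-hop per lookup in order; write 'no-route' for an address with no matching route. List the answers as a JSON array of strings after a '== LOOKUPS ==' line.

Process each operation:
  add 10.0.0.0/8 -> H0 at depth 8
  - 10.0.0.0/8 clear@8
  add 10.15.139.32/28 -> H5 at depth 28
  add 10.0.0.0/12 -> H0 at depth 12
  - 10.0.0.0/12 clear@12
  lookup 158.187.162.15: bits ε walk d0:- -> no-route
  lookup 10.15.139.38: bits 0000101000001111100010110010 walk d0:-→d1:-→d2:-→d3:-→d4:-→d5:-→d6:-→d7:-→d8:-→d9:-→d10:-→d11:-→d12:-→d13:-→d14:-→d15:-→d16:-→d17:-→d18:-→d19:-→d20:-→d21:-→d22:-→d23:-→d24:-→d25:-→d26:-→d27:-→d28:H5 -> H5
  lookup 10.15.139.33: bits 0000101000001111100010110010 walk d0:-→d1:-→d2:-→d3:-→d4:-→d5:-→d6:-→d7:-→d8:-→d9:-→d10:-→d11:-→d12:-→d13:-→d14:-→d15:-→d16:-→d17:-→d18:-→d19:-→d20:-→d21:-→d22:-→d23:-→d24:-→d25:-→d26:-→d27:-→d28:H5 -> H5
  lookup 96.2.87.0: bits 0 walk d0:-→d1:- -> no-route
  - 10.15.139.32/28 clear@28
  add 62.254.0.0/16 -> H1 at depth 16
  add 10.15.139.0/24 -> H4 at depth 24
  add 0.0.0.0/0 -> H3 at depth 0
  lookup 62.254.11.62: bits 0011111011111110 walk d0:H3→d1:-→d2:-→d3:-→d4:-→d5:-→d6:-→d7:-→d8:-→d9:-→d10:-→d11:-→d12:-→d13:-→d14:-→d15:-→d16:H1 -> H1
  lookup 10.15.139.22: bits 00001010000011111000101100 walk d0:H3→d1:-→d2:-→d3:-→d4:-→d5:-→d6:-→d7:-→d8:-→d9:-→d10:-→d11:-→d12:-→d13:-→d14:-→d15:-→d16:-→d17:-→d18:-→d19:-→d20:-→d21:-→d22:-→d23:-→d24:H4→d25:-→d26:- -> H4
  add 123.193.45.69/32 -> H5 at depth 32
  add 123.193.45.0/24 -> H1 at depth 24
  add 123.192.0.0/12 -> H3 at depth 12
  - 62.254.0.0/16 clear@16
  add 62.254.8.0/27 -> H4 at depth 27
  - 123.193.45.0/24 clear@24
  lookup 123.193.45.69: bits 01111011110000010010110101000101 walk d0:H3→d1:-→d2:-→d3:-→d4:-→d5:-→d6:-→d7:-→d8:-→d9:-→d10:-→d11:-→d12:H3→d13:-→d14:-→d15:-→d16:-→d17:-→d18:-→d19:-→d20:-→d21:-→d22:-→d23:-→d24:-→d25:-→d26:-→d27:-→d28:-→d29:-→d30:-→d31:-→d32:H5 -> H5
  lookup 123.205.210.116: bits 011110111100 walk d0:H3→d1:-→d2:-→d3:-→d4:-→d5:-→d6:-→d7:-→d8:-→d9:-→d10:-→d11:-→d12:H3 -> H3
  add 0.0.0.0/0 -> H0 at depth 0
  lookup 123.193.45.69: bits 01111011110000010010110101000101 walk d0:H0→d1:-→d2:-→d3:-→d4:-→d5:-→d6:-→d7:-→d8:-→d9:-→d10:-→d11:-→d12:H3→d13:-→d14:-→d15:-→d16:-→d17:-→d18:-→d19:-→d20:-→d21:-→d22:-→d23:-→d24:-→d25:-→d26:-→d27:-→d28:-→d29:-→d30:-→d31:-→d32:H5 -> H5
  add 123.193.45.69/32 -> H0 at depth 32
  lookup 123.192.0.0: bits 011110111100000 walk d0:H0→d1:-→d2:-→d3:-→d4:-→d5:-→d6:-→d7:-→d8:-→d9:-→d10:-→d11:-→d12:H3→d13:-→d14:-→d15:- -> H3
  add 62.240.0.0/12 -> H2 at depth 12

== LOOKUPS ==
["no-route","H5","H5","no-route","H1","H4","H5","H3","H5","H3"]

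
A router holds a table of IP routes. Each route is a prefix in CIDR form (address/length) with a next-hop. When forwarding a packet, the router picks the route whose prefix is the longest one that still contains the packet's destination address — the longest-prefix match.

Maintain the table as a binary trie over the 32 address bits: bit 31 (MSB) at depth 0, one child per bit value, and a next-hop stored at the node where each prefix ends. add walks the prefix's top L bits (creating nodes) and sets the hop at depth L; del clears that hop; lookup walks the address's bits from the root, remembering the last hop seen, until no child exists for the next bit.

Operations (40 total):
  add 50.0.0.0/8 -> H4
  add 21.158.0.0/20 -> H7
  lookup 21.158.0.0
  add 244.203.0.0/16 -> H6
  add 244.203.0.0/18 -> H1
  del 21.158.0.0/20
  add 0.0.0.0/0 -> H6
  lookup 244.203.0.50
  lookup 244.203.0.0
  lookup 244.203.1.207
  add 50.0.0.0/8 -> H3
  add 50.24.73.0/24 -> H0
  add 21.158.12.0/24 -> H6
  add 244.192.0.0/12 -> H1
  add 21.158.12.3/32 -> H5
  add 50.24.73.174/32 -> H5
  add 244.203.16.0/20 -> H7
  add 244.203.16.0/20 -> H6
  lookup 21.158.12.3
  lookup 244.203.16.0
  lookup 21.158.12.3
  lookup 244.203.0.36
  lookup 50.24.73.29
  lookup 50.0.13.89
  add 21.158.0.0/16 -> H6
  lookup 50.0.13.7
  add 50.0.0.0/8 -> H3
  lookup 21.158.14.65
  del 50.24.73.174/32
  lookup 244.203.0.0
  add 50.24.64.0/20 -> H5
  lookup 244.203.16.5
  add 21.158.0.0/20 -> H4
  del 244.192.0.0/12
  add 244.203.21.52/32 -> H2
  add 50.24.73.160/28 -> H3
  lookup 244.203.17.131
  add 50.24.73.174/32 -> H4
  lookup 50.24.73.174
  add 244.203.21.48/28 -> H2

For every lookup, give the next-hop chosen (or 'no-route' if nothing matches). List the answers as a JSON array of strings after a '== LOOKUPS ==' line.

Trace:
  + 50.0.0.0/8 (H4) depth=8
  + 21.158.0.0/20 (H7) depth=20
  lookup 21.158.0.0: bits 00010101100111100000 walk d0:-→d1:-→d2:-→d3:-→d4:-→d5:-→d6:-→d7:-→d8:-→d9:-→d10:-→d11:-→d12:-→d13:-→d14:-→d15:-→d16:-→d17:-→d18:-→d19:-→d20:H7 -> H7
  + 244.203.0.0/16 (H6) depth=16
  + 244.203.0.0/18 (H1) depth=18
  del 21.158.0.0/20 (clear depth 20)
  + 0.0.0.0/0 (H6) depth=0
  lookup 244.203.0.50: bits 111101001100101100 walk d0:H6→d1:-→d2:-→d3:-→d4:-→d5:-→d6:-→d7:-→d8:-→d9:-→d10:-→d11:-→d12:-→d13:-→d14:-→d15:-→d16:H6→d17:-→d18:H1 -> H1
  lookup 244.203.0.0: bits 111101001100101100 walk d0:H6→d1:-→d2:-→d3:-→d4:-→d5:-→d6:-→d7:-→d8:-→d9:-→d10:-→d11:-→d12:-→d13:-→d14:-→d15:-→d16:H6→d17:-→d18:H1 -> H1
  lookup 244.203.1.207: bits 111101001100101100 walk d0:H6→d1:-→d2:-→d3:-→d4:-→d5:-→d6:-→d7:-→d8:-→d9:-→d10:-→d11:-→d12:-→d13:-→d14:-→d15:-→d16:H6→d17:-→d18:H1 -> H1
  + 50.0.0.0/8 (H3) depth=8
  + 50.24.73.0/24 (H0) depth=24
  + 21.158.12.0/24 (H6) depth=24
  + 244.192.0.0/12 (H1) depth=12
  + 21.158.12.3/32 (H5) depth=32
  + 50.24.73.174/32 (H5) depth=32
  + 244.203.16.0/20 (H7) depth=20
  + 244.203.16.0/20 (H6) depth=20
  lookup 21.158.12.3: bits 00010101100111100000110000000011 walk d0:H6→d1:-→d2:-→d3:-→d4:-→d5:-→d6:-→d7:-→d8:-→d9:-→d10:-→d11:-→d12:-→d13:-→d14:-→d15:-→d16:-→d17:-→d18:-→d19:-→d20:-→d21:-→d22:-→d23:-→d24:H6→d25:-→d26:-→d27:-→d28:-→d29:-→d30:-→d31:-→d32:H5 -> H5
  lookup 244.203.16.0: bits 11110100110010110001 walk d0:H6→d1:-→d2:-→d3:-→d4:-→d5:-→d6:-→d7:-→d8:-→d9:-→d10:-→d11:-→d12:H1→d13:-→d14:-→d15:-→d16:H6→d17:-→d18:H1→d19:-→d20:H6 -> H6
  lookup 21.158.12.3: bits 00010101100111100000110000000011 walk d0:H6→d1:-→d2:-→d3:-→d4:-→d5:-→d6:-→d7:-→d8:-→d9:-→d10:-→d11:-→d12:-→d13:-→d14:-→d15:-→d16:-→d17:-→d18:-→d19:-→d20:-→d21:-→d22:-→d23:-→d24:H6→d25:-→d26:-→d27:-→d28:-→d29:-→d30:-→d31:-→d32:H5 -> H5
  lookup 244.203.0.36: bits 1111010011001011000 walk d0:H6→d1:-→d2:-→d3:-→d4:-→d5:-→d6:-→d7:-→d8:-→d9:-→d10:-→d11:-→d12:H1→d13:-→d14:-→d15:-→d16:H6→d17:-→d18:H1→d19:- -> H1
  lookup 50.24.73.29: bits 001100100001100001001001 walk d0:H6→d1:-→d2:-→d3:-→d4:-→d5:-→d6:-→d7:-→d8:H3→d9:-→d10:-→d11:-→d12:-→d13:-→d14:-→d15:-→d16:-→d17:-→d18:-→d19:-→d20:-→d21:-→d22:-→d23:-→d24:H0 -> H0
  lookup 50.0.13.89: bits 00110010000 walk d0:H6→d1:-→d2:-→d3:-→d4:-→d5:-→d6:-→d7:-→d8:H3→d9:-→d10:-→d11:- -> H3
  + 21.158.0.0/16 (H6) depth=16
  lookup 50.0.13.7: bits 00110010000 walk d0:H6→d1:-→d2:-→d3:-→d4:-→d5:-→d6:-→d7:-→d8:H3→d9:-→d10:-→d11:- -> H3
  + 50.0.0.0/8 (H3) depth=8
  lookup 21.158.14.65: bits 0001010110011110000011 walk d0:H6→d1:-→d2:-→d3:-→d4:-→d5:-→d6:-→d7:-→d8:-→d9:-→d10:-→d11:-→d12:-→d13:-→d14:-→d15:-→d16:H6→d17:-→d18:-→d19:-→d20:-→d21:-→d22:- -> H6
  del 50.24.73.174/32 (clear depth 32)
  lookup 244.203.0.0: bits 1111010011001011000 walk d0:H6→d1:-→d2:-→d3:-→d4:-→d5:-→d6:-→d7:-→d8:-→d9:-→d10:-→d11:-→d12:H1→d13:-→d14:-→d15:-→d16:H6→d17:-→d18:H1→d19:- -> H1
  + 50.24.64.0/20 (H5) depth=20
  lookup 244.203.16.5: bits 11110100110010110001 walk d0:H6→d1:-→d2:-→d3:-→d4:-→d5:-→d6:-→d7:-→d8:-→d9:-→d10:-→d11:-→d12:H1→d13:-→d14:-→d15:-→d16:H6→d17:-→d18:H1→d19:-→d20:H6 -> H6
  + 21.158.0.0/20 (H4) depth=20
  del 244.192.0.0/12 (clear depth 12)
  + 244.203.21.52/32 (H2) depth=32
  + 50.24.73.160/28 (H3) depth=28
  lookup 244.203.17.131: bits 111101001100101100010 walk d0:H6→d1:-→d2:-→d3:-→d4:-→d5:-→d6:-→d7:-→d8:-→d9:-→d10:-→d11:-→d12:-→d13:-→d14:-→d15:-→d16:H6→d17:-→d18:H1→d19:-→d20:H6→d21:- -> H6
  + 50.24.73.174/32 (H4) depth=32
  lookup 50.24.73.174: bits 00110010000110000100100110101110 walk d0:H6→d1:-→d2:-→d3:-→d4:-→d5:-→d6:-→d7:-→d8:H3→d9:-→d10:-→d11:-→d12:-→d13:-→d14:-→d15:-→d16:-→d17:-→d18:-→d19:-→d20:H5→d21:-→d22:-→d23:-→d24:H0→d25:-→d26:-→d27:-→d28:H3→d29:-→d30:-→d31:-→d32:H4 -> H4
  + 244.203.21.48/28 (H2) depth=28

== LOOKUPS ==
["H7","H1","H1","H1","H5","H6","H5","H1","H0","H3","H3","H6","H1","H6","H6","H4"]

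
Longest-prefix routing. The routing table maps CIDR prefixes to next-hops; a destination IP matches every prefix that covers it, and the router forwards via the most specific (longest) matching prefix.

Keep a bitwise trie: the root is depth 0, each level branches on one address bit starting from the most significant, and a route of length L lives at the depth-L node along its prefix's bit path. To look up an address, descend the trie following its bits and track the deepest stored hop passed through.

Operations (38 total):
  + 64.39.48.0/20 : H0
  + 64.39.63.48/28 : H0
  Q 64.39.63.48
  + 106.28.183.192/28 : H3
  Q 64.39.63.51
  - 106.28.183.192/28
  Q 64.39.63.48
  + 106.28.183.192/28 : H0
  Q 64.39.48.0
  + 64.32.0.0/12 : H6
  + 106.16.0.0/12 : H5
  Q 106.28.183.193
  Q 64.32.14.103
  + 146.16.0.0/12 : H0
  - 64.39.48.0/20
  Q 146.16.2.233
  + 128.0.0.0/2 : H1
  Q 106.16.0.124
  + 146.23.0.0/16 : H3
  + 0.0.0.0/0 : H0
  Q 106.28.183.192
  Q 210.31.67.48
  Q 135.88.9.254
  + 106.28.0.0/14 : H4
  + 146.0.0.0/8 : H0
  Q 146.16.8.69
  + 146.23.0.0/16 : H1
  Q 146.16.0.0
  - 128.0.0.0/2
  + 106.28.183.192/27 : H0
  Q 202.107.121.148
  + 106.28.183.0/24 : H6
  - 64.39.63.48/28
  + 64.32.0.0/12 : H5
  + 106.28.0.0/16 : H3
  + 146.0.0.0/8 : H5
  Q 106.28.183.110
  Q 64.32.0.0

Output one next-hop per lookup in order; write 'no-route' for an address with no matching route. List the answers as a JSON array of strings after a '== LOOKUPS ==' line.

Process each operation:
  + 64.39.48.0/20 (H0) depth=20
  + 64.39.63.48/28 (H0) depth=28
  lookup 64.39.63.48: bits 0100000000100111001111110011 walk d0:-→d1:-→d2:-→d3:-→d4:-→d5:-→d6:-→d7:-→d8:-→d9:-→d10:-→d11:-→d12:-→d13:-→d14:-→d15:-→d16:-→d17:-→d18:-→d19:-→d20:H0→d21:-→d22:-→d23:-→d24:-→d25:-→d26:-→d27:-→d28:H0 -> H0
  + 106.28.183.192/28 (H3) depth=28
  lookup 64.39.63.51: bits 0100000000100111001111110011 walk d0:-→d1:-→d2:-→d3:-→d4:-→d5:-→d6:-→d7:-→d8:-→d9:-→d10:-→d11:-→d12:-→d13:-→d14:-→d15:-→d16:-→d17:-→d18:-→d19:-→d20:H0→d21:-→d22:-→d23:-→d24:-→d25:-→d26:-→d27:-→d28:H0 -> H0
  - 106.28.183.192/28 clear@28
  lookup 64.39.63.48: bits 0100000000100111001111110011 walk d0:-→d1:-→d2:-→d3:-→d4:-→d5:-→d6:-→d7:-→d8:-→d9:-→d10:-→d11:-→d12:-→d13:-→d14:-→d15:-→d16:-→d17:-→d18:-→d19:-→d20:H0→d21:-→d22:-→d23:-→d24:-→d25:-→d26:-→d27:-→d28:H0 -> H0
  + 106.28.183.192/28 (H0) depth=28
  lookup 64.39.48.0: bits 01000000001001110011 walk d0:-→d1:-→d2:-→d3:-→d4:-→d5:-→d6:-→d7:-→d8:-→d9:-→d10:-→d11:-→d12:-→d13:-→d14:-→d15:-→d16:-→d17:-→d18:-→d19:-→d20:H0 -> H0
  + 64.32.0.0/12 (H6) depth=12
  + 106.16.0.0/12 (H5) depth=12
  lookup 106.28.183.193: bits 0110101000011100101101111100 walk d0:-→d1:-→d2:-→d3:-→d4:-→d5:-→d6:-→d7:-→d8:-→d9:-→d10:-→d11:-→d12:H5→d13:-→d14:-→d15:-→d16:-→d17:-→d18:-→d19:-→d20:-→d21:-→d22:-→d23:-→d24:-→d25:-→d26:-→d27:-→d28:H0 -> H0
  lookup 64.32.14.103: bits 0100000000100 walk d0:-→d1:-→d2:-→d3:-→d4:-→d5:-→d6:-→d7:-→d8:-→d9:-→d10:-→d11:-→d12:H6→d13:- -> H6
  + 146.16.0.0/12 (H0) depth=12
  - 64.39.48.0/20 clear@20
  lookup 146.16.2.233: bits 100100100001 walk d0:-→d1:-→d2:-→d3:-→d4:-→d5:-→d6:-→d7:-→d8:-→d9:-→d10:-→d11:-→d12:H0 -> H0
  + 128.0.0.0/2 (H1) depth=2
  lookup 106.16.0.124: bits 011010100001 walk d0:-→d1:-→d2:-→d3:-→d4:-→d5:-→d6:-→d7:-→d8:-→d9:-→d10:-→d11:-→d12:H5 -> H5
  + 146.23.0.0/16 (H3) depth=16
  + 0.0.0.0/0 (H0) depth=0
  lookup 106.28.183.192: bits 0110101000011100101101111100 walk d0:H0→d1:-→d2:-→d3:-→d4:-→d5:-→d6:-→d7:-→d8:-→d9:-→d10:-→d11:-→d12:H5→d13:-→d14:-→d15:-→d16:-→d17:-→d18:-→d19:-→d20:-→d21:-→d22:-→d23:-→d24:-→d25:-→d26:-→d27:-→d28:H0 -> H0
  lookup 210.31.67.48: bits 1 walk d0:H0→d1:- -> H0
  lookup 135.88.9.254: bits 100 walk d0:H0→d1:-→d2:H1→d3:- -> H1
  + 106.28.0.0/14 (H4) depth=14
  + 146.0.0.0/8 (H0) depth=8
  lookup 146.16.8.69: bits 1001001000010 walk d0:H0→d1:-→d2:H1→d3:-→d4:-→d5:-→d6:-→d7:-→d8:H0→d9:-→d10:-→d11:-→d12:H0→d13:- -> H0
  + 146.23.0.0/16 (H1) depth=16
  lookup 146.16.0.0: bits 1001001000010 walk d0:H0→d1:-→d2:H1→d3:-→d4:-→d5:-→d6:-→d7:-→d8:H0→d9:-→d10:-→d11:-→d12:H0→d13:- -> H0
  - 128.0.0.0/2 clear@2
  + 106.28.183.192/27 (H0) depth=27
  lookup 202.107.121.148: bits 1 walk d0:H0→d1:- -> H0
  + 106.28.183.0/24 (H6) depth=24
  - 64.39.63.48/28 clear@28
  + 64.32.0.0/12 (H5) depth=12
  + 106.28.0.0/16 (H3) depth=16
  + 146.0.0.0/8 (H5) depth=8
  lookup 106.28.183.110: bits 011010100001110010110111 walk d0:H0→d1:-→d2:-→d3:-→d4:-→d5:-→d6:-→d7:-→d8:-→d9:-→d10:-→d11:-→d12:H5→d13:-→d14:H4→d15:-→d16:H3→d17:-→d18:-→d19:-→d20:-→d21:-→d22:-→d23:-→d24:H6 -> H6
  lookup 64.32.0.0: bits 0100000000100 walk d0:H0→d1:-→d2:-→d3:-→d4:-→d5:-→d6:-→d7:-→d8:-→d9:-→d10:-→d11:-→d12:H5→d13:- -> H5

== LOOKUPS ==
["H0","H0","H0","H0","H0","H6","H0","H5","H0","H0","H1","H0","H0","H0","H6","H5"]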